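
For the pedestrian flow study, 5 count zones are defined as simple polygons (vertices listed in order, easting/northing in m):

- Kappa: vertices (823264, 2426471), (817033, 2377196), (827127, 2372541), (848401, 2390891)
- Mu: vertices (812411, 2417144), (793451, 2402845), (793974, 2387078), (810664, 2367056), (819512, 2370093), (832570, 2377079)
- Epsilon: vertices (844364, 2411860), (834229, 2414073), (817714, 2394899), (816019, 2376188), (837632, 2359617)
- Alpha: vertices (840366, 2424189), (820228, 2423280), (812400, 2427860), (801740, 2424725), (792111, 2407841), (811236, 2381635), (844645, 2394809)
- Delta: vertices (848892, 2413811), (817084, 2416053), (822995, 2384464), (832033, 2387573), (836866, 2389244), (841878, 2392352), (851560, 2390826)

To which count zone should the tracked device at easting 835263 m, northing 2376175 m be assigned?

Epsilon

Cast a ray rightward from (835263, 2376175). For each polygon, the edges (by vertex number in listed order) whose endpoints lie on opposite sides of northing = 2376175, where each meets that height, and whether that is right or left of the point:
Kappa: 2–3 at easting≈819247.0 (left), 3–4 at easting≈831340.1 (left) → 0 crossings.
Mu: 3–4 at easting≈803062.6 (left), 5–6 at easting≈830880.3 (left) → 0 crossings.
Epsilon: 4–5 at easting≈816036.0 (left), 5–1 at easting≈839765.7 (right) → 1 crossing.
Alpha: no edge straddles that height → 0 crossings.
Delta: no edge straddles that height → 0 crossings.
Only Epsilon has an odd count, so the point is inside Epsilon.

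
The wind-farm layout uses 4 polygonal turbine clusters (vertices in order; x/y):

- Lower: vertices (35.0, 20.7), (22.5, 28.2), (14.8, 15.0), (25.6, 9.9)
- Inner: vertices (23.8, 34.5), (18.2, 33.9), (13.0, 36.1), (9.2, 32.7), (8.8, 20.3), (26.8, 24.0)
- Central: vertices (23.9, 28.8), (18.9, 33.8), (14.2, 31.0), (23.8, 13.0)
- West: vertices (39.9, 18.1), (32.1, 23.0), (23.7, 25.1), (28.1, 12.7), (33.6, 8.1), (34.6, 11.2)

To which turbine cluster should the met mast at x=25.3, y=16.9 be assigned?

Cast a ray rightward from (25.3, 16.9). For each polygon, the edges (by vertex number in listed order) whose endpoints lie on opposite sides of y = 16.9, where each meets that height, and whether that is right or left of the point:
Lower: 2–3 at x≈15.91 (left), 4–1 at x≈31.69 (right) → 1 crossing.
Inner: no edge straddles that height → 0 crossings.
Central: 3–4 at x≈21.72 (left), 4–1 at x≈23.82 (left) → 0 crossings.
West: 3–4 at x≈26.61 (right), 6–1 at x≈38.98 (right) → 2 crossings.
Only Lower has an odd count, so the point is inside Lower.

Lower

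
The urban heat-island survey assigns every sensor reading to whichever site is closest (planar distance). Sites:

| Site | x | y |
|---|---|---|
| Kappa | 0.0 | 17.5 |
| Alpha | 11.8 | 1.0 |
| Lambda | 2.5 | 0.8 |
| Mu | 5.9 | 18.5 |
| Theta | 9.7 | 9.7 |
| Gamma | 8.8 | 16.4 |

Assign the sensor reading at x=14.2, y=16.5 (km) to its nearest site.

Squared distances to each site:
Kappa: 202.640; Alpha: 246.010; Lambda: 383.380; Mu: 72.890; Theta: 66.490; Gamma: 29.170.
Minimum at Gamma.

Gamma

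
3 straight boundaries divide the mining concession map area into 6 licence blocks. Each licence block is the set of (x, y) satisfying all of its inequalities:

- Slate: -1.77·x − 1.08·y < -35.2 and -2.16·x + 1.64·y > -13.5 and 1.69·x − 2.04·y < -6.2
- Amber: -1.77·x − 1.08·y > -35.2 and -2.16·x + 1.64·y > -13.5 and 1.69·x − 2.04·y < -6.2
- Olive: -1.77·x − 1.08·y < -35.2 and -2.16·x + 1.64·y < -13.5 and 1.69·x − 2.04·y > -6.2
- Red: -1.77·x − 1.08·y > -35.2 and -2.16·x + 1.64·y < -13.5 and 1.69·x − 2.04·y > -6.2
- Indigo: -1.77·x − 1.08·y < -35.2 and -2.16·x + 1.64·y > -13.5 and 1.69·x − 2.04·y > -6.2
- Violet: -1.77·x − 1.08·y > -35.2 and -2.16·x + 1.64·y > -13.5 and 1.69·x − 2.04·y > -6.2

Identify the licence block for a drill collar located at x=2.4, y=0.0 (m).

-1.77·2.4 − 1.08·0.0 = -4.248, which is > -35.2
-2.16·2.4 + 1.64·0.0 = -5.184, which is > -13.5
1.69·2.4 − 2.04·0.0 = 4.056, which is > -6.2
This sign pattern matches Violet.

Violet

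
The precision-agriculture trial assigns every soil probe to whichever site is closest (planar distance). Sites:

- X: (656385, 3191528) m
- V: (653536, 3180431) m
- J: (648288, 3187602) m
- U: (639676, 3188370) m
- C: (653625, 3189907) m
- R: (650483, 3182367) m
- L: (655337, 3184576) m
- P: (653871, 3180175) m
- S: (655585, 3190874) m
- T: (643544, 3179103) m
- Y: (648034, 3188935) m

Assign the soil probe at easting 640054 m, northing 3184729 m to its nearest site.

Squared distances to each site:
X: 312927962.000; V: 200237128.000; J: 76052885.000; U: 13399765.000; C: 210983725.000; R: 114343085.000; L: 233593498.000; P: 211648405.000; S: 278972986.000; T: 43831976.000; Y: 81370836.000.
Minimum at U.

U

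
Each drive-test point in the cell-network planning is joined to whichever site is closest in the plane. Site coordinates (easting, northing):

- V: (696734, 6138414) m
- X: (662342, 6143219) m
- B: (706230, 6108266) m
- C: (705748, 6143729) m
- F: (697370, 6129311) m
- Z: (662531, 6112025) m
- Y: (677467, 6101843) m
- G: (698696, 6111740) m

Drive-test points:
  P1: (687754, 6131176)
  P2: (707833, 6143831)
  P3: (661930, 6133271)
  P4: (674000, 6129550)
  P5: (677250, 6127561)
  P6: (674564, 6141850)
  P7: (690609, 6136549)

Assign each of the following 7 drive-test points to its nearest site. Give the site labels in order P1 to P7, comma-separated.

F, C, X, X, F, X, V

P1 → F (d²=95945681.00)
P2 → C (d²=4357629.00)
P3 → X (d²=99132448.00)
P4 → X (d²=322750525.00)
P5 → F (d²=407876900.00)
P6 → X (d²=151251445.00)
P7 → V (d²=40993850.00)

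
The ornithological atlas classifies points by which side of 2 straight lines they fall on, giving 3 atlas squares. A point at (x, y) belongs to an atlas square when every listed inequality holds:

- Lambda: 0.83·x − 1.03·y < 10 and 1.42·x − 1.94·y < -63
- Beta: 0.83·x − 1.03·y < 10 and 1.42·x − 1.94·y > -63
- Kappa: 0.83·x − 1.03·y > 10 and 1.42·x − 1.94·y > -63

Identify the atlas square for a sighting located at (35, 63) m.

0.83·35 − 1.03·63 = -35.840, which is < 10
1.42·35 − 1.94·63 = -72.520, which is < -63
This sign pattern matches Lambda.

Lambda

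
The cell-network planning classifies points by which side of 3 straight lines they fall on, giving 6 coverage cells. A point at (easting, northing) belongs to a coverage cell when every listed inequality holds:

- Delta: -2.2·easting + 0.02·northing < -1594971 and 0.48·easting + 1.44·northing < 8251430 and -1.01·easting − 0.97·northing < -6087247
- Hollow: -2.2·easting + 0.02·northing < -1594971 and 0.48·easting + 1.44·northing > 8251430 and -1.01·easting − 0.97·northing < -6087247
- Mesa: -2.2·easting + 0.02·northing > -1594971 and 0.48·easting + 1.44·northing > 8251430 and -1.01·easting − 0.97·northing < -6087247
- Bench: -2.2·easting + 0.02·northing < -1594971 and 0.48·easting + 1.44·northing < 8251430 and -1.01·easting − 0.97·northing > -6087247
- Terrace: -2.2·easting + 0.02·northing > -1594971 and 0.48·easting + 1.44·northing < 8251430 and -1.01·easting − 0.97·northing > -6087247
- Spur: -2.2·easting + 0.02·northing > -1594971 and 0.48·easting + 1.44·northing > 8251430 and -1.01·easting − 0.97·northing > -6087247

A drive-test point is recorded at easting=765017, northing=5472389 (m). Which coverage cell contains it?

Terrace

-2.2·765017 + 0.02·5472389 = -1573589.620, which is > -1594971
0.48·765017 + 1.44·5472389 = 8247448.320, which is < 8251430
-1.01·765017 − 0.97·5472389 = -6080884.500, which is > -6087247
This sign pattern matches Terrace.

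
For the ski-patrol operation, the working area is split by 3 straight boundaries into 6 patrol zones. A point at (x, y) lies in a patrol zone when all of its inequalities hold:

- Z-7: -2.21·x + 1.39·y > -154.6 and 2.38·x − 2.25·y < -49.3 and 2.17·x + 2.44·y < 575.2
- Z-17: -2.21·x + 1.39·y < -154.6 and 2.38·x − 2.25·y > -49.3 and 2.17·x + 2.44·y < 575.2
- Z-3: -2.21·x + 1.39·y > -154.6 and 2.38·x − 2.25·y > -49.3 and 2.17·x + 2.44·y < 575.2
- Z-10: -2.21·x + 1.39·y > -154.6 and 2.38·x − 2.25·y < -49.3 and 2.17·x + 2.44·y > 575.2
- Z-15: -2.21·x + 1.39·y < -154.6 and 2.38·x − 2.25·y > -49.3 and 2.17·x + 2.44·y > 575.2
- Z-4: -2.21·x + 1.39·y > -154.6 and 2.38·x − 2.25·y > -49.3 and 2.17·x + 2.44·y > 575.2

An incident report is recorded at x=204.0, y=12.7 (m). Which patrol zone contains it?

Z-17

-2.21·204.0 + 1.39·12.7 = -433.187, which is < -154.6
2.38·204.0 − 2.25·12.7 = 456.945, which is > -49.3
2.17·204.0 + 2.44·12.7 = 473.668, which is < 575.2
This sign pattern matches Z-17.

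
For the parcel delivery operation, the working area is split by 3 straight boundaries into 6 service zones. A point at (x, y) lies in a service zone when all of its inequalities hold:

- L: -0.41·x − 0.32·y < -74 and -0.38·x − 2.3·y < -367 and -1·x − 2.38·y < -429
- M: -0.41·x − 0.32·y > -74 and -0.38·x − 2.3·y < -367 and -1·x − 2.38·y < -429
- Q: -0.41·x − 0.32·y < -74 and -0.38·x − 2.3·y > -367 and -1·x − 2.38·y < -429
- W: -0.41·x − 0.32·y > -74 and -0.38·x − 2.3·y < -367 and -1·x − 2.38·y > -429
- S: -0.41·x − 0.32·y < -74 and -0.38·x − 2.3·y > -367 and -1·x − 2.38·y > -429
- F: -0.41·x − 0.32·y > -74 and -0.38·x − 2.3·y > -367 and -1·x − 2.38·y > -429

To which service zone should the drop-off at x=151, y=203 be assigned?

L

-0.41·151 − 0.32·203 = -126.870, which is < -74
-0.38·151 − 2.3·203 = -524.280, which is < -367
-1·151 − 2.38·203 = -634.140, which is < -429
This sign pattern matches L.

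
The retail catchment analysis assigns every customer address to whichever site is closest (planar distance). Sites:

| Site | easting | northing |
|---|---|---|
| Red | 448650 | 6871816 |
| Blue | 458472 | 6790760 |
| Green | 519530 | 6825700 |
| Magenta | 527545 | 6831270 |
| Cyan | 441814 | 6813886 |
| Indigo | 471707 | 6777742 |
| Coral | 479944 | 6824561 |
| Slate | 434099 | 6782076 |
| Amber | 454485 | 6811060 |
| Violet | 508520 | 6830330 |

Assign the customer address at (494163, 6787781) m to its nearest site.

Indigo

Squared distances to each site:
Red: 9133314394.000; Blue: 1282721922.000; Green: 2081335250.000; Magenta: 3005651045.000; Cyan: 3421888826.000; Indigo: 605053457.000; Coral: 1554948361.000; Slate: 3640231121.000; Amber: 2116255525.000; Violet: 2016540850.000.
Minimum at Indigo.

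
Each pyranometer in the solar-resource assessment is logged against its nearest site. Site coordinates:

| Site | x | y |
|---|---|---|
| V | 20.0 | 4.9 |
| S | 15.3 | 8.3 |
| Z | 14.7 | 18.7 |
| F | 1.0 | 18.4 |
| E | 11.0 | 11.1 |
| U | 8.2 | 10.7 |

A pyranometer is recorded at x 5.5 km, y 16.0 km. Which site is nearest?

F

Squared distances to each site:
V: 333.460; S: 155.330; Z: 91.930; F: 26.010; E: 54.260; U: 35.380.
Minimum at F.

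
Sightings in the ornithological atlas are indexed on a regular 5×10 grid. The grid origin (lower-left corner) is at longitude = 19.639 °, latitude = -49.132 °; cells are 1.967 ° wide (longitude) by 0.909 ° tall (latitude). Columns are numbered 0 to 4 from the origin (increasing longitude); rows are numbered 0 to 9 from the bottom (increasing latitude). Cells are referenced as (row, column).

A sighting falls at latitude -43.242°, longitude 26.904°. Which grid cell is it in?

(6, 3)

Column index: ⌊(26.904 − 19.639) / 1.967⌋ = ⌊3.693⌋ = 3
Row offset from origin: ⌊(-43.242 − -49.132) / 0.909⌋ = ⌊6.480⌋ = 6 → row 6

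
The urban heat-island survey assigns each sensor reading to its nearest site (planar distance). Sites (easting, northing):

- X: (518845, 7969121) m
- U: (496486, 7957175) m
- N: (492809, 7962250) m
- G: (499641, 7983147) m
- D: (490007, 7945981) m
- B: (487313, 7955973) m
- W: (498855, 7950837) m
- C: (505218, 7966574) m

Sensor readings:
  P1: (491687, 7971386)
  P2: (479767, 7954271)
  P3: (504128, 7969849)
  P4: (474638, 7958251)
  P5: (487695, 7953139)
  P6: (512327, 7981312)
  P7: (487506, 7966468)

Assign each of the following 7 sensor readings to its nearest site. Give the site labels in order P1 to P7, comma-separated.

P1 → N (d²=84725380.00)
P2 → B (d²=59838920.00)
P3 → C (d²=11913725.00)
P4 → B (d²=165844909.00)
P5 → B (d²=8177480.00)
P6 → G (d²=164301821.00)
P7 → N (d²=45913333.00)

N, B, C, B, B, G, N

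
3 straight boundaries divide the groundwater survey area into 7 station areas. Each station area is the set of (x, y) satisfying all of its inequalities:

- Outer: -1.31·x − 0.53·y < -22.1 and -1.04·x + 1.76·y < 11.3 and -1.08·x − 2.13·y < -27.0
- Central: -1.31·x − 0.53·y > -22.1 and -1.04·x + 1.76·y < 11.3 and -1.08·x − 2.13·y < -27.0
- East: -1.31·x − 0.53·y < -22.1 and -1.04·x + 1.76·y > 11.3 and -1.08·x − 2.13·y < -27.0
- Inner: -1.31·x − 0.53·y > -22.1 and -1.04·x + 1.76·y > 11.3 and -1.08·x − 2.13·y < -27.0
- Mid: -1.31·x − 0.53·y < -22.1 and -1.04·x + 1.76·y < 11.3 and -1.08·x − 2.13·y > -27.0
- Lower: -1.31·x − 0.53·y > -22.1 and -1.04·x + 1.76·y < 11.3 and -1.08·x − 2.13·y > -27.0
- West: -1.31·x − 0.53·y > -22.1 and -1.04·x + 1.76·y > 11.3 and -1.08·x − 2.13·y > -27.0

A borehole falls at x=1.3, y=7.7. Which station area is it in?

West

-1.31·1.3 − 0.53·7.7 = -5.784, which is > -22.1
-1.04·1.3 + 1.76·7.7 = 12.200, which is > 11.3
-1.08·1.3 − 2.13·7.7 = -17.805, which is > -27.0
This sign pattern matches West.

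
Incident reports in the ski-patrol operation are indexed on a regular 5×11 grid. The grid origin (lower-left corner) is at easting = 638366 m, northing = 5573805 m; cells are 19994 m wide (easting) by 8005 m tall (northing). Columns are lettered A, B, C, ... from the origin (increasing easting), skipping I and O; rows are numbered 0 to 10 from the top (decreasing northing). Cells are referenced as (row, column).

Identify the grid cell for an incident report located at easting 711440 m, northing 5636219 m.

(3, D)

Column index: ⌊(711440 − 638366) / 19994⌋ = ⌊3.655⌋ = 3 → column D
Row offset from origin: ⌊(5636219 − 5573805) / 8005⌋ = ⌊7.797⌋ = 7 → row 3 (counted from top)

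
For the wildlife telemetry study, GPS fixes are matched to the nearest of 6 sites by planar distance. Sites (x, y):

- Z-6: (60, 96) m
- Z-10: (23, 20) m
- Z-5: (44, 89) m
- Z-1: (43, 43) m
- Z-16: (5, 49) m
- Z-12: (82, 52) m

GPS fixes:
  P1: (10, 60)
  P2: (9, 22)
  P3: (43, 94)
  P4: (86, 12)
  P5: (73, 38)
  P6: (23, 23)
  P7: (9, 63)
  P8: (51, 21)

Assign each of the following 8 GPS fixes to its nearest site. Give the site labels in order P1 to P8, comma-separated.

Z-16, Z-10, Z-5, Z-12, Z-12, Z-10, Z-16, Z-1

P1 → Z-16 (d²=146.00)
P2 → Z-10 (d²=200.00)
P3 → Z-5 (d²=26.00)
P4 → Z-12 (d²=1616.00)
P5 → Z-12 (d²=277.00)
P6 → Z-10 (d²=9.00)
P7 → Z-16 (d²=212.00)
P8 → Z-1 (d²=548.00)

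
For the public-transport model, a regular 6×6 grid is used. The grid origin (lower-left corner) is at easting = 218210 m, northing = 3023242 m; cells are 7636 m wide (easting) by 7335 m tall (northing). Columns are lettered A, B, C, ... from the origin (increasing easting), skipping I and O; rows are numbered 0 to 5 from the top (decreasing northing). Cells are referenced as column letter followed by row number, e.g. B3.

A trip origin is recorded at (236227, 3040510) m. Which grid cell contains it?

Column index: ⌊(236227 − 218210) / 7636⌋ = ⌊2.359⌋ = 2 → column C
Row offset from origin: ⌊(3040510 − 3023242) / 7335⌋ = ⌊2.354⌋ = 2 → row 3 (counted from top)

C3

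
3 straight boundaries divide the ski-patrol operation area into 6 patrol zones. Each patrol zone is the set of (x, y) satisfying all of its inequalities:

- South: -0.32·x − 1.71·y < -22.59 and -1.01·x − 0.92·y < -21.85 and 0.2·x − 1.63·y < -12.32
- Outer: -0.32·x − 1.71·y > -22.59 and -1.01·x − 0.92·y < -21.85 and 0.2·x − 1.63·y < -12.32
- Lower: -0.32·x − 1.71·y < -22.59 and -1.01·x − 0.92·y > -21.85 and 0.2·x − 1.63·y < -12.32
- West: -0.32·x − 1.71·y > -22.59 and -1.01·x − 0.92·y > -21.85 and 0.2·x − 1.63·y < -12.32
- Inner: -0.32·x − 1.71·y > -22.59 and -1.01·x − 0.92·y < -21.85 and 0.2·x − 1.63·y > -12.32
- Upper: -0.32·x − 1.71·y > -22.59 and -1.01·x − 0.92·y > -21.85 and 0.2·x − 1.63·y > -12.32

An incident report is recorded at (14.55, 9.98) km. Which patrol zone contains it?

Outer

-0.32·14.55 − 1.71·9.98 = -21.722, which is > -22.59
-1.01·14.55 − 0.92·9.98 = -23.877, which is < -21.85
0.2·14.55 − 1.63·9.98 = -13.357, which is < -12.32
This sign pattern matches Outer.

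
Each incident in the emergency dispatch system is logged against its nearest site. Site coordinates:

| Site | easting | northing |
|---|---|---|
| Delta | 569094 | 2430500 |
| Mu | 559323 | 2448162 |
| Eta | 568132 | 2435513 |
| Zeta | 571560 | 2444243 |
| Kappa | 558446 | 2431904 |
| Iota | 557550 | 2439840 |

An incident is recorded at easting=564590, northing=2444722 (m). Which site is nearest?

Squared distances to each site:
Delta: 222551300.000; Mu: 39574889.000; Eta: 97351445.000; Zeta: 48810341.000; Kappa: 202049860.000; Iota: 73395524.000.
Minimum at Mu.

Mu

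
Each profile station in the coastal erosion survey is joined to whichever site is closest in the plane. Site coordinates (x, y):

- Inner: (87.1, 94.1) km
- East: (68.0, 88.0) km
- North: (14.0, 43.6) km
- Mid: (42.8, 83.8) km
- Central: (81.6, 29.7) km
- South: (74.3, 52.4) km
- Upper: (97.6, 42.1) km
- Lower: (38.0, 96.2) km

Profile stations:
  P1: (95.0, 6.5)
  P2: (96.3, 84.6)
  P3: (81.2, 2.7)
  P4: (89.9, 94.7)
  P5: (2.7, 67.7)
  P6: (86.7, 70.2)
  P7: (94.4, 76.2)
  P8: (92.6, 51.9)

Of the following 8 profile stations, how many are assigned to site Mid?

P1 → Central
P2 → Inner
P3 → Central
P4 → Inner
P5 → North
P6 → South
P7 → Inner
P8 → Upper
0 of the 8 go to Mid.

0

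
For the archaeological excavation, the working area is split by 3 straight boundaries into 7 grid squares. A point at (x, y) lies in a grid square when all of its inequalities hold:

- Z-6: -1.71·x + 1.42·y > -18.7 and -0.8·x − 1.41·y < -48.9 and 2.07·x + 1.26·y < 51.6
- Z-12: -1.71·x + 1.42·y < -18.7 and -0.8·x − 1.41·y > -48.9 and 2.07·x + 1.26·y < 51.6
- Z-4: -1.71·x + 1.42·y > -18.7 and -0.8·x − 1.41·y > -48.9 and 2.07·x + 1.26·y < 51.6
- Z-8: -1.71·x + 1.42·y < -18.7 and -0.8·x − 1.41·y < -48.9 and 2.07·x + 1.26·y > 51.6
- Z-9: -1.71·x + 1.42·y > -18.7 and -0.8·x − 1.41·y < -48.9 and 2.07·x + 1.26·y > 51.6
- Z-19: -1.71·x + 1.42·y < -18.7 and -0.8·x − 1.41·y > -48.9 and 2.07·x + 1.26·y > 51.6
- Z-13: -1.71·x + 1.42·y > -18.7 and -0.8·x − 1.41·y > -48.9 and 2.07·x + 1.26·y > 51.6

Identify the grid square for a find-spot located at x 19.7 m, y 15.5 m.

Z-13

-1.71·19.7 + 1.42·15.5 = -11.677, which is > -18.7
-0.8·19.7 − 1.41·15.5 = -37.615, which is > -48.9
2.07·19.7 + 1.26·15.5 = 60.309, which is > 51.6
This sign pattern matches Z-13.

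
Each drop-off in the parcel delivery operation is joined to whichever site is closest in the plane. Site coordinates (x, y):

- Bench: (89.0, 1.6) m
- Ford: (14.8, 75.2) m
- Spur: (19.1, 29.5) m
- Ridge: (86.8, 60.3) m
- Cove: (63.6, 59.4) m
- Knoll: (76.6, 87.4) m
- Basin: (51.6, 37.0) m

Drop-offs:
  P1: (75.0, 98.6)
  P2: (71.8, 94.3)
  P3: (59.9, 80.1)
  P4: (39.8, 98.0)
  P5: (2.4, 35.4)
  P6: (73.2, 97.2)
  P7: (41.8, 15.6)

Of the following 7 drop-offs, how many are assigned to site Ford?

1

P1 → Knoll
P2 → Knoll
P3 → Knoll
P4 → Ford
P5 → Spur
P6 → Knoll
P7 → Basin
1 of the 7 goes to Ford.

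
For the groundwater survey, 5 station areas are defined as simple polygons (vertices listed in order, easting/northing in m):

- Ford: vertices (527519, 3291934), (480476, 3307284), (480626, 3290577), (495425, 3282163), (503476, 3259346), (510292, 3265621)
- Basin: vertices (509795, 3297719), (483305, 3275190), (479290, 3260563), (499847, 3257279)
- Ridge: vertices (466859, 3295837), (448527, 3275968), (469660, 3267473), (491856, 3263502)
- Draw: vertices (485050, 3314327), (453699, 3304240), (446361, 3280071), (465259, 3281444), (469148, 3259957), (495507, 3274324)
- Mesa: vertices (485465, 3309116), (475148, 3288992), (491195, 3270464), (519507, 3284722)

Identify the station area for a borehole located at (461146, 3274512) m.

Cast a ray rightward from (461146, 3274512). For each polygon, the edges (by vertex number in listed order) whose endpoints lie on opposite sides of northing = 3274512, where each meets that height, and whether that is right or left of the point:
Ford: 4–5 at easting≈498124.7 (right), 6–1 at easting≈516112.9 (right) → 2 crossings.
Basin: 2–3 at easting≈483118.9 (right), 4–1 at easting≈504086.2 (right) → 2 crossings.
Ridge: 2–3 at easting≈452149.1 (left), 4–1 at easting≈483344.6 (right) → 1 crossing.
Draw: 4–5 at easting≈466513.6 (right), 6–1 at easting≈495457.9 (right) → 2 crossings.
Mesa: 2–3 at easting≈487689.0 (right), 3–4 at easting≈499233.1 (right) → 2 crossings.
Only Ridge has an odd count, so the point is inside Ridge.

Ridge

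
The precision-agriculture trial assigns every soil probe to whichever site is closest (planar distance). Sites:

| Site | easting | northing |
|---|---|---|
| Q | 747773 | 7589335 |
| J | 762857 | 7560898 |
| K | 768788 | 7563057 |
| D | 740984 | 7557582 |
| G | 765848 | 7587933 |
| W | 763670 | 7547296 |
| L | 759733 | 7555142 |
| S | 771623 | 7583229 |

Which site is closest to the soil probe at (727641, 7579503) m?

Squared distances to each site:
Q: 501965648.000; J: 1586312681.000; K: 1963546525.000; D: 658565890.000; G: 1530839749.000; W: 2335379690.000; L: 1623354785.000; S: 1948299400.000.
Minimum at Q.

Q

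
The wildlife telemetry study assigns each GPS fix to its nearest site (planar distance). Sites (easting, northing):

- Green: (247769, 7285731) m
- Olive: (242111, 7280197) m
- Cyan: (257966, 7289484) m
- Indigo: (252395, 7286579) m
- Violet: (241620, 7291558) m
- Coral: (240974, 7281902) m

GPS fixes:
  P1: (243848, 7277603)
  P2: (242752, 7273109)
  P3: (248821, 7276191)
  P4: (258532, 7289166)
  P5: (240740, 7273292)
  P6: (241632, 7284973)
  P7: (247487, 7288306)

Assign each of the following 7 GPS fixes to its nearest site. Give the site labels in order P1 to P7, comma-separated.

Olive, Olive, Olive, Cyan, Olive, Coral, Green

P1 → Olive (d²=9746005.00)
P2 → Olive (d²=50650625.00)
P3 → Olive (d²=61072136.00)
P4 → Cyan (d²=421480.00)
P5 → Olive (d²=49558666.00)
P6 → Coral (d²=9864005.00)
P7 → Green (d²=6710149.00)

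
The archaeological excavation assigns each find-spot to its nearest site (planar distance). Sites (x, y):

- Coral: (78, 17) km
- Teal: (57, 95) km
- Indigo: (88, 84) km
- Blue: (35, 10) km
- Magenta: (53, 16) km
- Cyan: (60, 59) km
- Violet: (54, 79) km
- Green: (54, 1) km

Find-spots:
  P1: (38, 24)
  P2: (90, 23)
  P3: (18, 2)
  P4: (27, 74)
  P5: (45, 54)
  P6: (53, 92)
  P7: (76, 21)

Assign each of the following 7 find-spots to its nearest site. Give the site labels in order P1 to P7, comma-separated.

P1 → Blue (d²=205.00)
P2 → Coral (d²=180.00)
P3 → Blue (d²=353.00)
P4 → Violet (d²=754.00)
P5 → Cyan (d²=250.00)
P6 → Teal (d²=25.00)
P7 → Coral (d²=20.00)

Blue, Coral, Blue, Violet, Cyan, Teal, Coral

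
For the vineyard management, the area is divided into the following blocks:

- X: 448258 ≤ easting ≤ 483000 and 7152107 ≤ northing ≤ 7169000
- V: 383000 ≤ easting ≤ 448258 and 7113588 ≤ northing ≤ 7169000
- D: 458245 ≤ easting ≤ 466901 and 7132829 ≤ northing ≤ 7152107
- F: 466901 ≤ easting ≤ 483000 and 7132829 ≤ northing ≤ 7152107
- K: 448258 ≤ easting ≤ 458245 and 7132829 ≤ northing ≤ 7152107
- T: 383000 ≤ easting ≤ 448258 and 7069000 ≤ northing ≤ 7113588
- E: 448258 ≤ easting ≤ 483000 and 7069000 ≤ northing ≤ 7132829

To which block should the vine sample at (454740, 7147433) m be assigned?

The point has easting = 454740 and northing = 7147433.
Only K satisfies 448258 ≤ easting ≤ 458245 and 7132829 ≤ northing ≤ 7152107.

K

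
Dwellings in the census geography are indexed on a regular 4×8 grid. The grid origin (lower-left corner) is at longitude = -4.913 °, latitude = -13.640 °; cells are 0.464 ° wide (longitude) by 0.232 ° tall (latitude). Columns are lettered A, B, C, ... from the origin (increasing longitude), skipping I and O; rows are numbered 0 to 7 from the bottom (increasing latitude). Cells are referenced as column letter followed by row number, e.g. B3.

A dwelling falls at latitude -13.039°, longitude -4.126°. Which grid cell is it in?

B2

Column index: ⌊(-4.126 − -4.913) / 0.464⌋ = ⌊1.696⌋ = 1 → column B
Row offset from origin: ⌊(-13.039 − -13.640) / 0.232⌋ = ⌊2.591⌋ = 2 → row 2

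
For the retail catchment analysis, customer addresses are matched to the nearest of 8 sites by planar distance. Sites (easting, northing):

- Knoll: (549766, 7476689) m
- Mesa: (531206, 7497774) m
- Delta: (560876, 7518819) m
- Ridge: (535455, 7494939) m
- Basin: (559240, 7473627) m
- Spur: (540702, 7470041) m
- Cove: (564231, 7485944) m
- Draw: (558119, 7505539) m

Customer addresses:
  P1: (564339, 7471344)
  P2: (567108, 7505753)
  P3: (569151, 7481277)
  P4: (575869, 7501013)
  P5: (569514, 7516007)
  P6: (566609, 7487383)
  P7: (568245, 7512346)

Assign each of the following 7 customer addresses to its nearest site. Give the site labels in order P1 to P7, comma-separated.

P1 → Basin (d²=31211890.00)
P2 → Draw (d²=80847917.00)
P3 → Cove (d²=45987289.00)
P4 → Draw (d²=335547176.00)
P5 → Delta (d²=82522388.00)
P6 → Cove (d²=7725605.00)
P7 → Delta (d²=96201890.00)

Basin, Draw, Cove, Draw, Delta, Cove, Delta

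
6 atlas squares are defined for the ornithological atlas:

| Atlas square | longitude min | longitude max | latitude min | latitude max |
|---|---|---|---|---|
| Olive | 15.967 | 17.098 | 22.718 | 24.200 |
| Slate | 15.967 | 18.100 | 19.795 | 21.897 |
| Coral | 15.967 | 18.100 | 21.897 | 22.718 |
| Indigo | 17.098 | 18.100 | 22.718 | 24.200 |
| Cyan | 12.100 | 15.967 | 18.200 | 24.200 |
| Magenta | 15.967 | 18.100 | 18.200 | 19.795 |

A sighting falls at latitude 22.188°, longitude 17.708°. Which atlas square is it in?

The point has longitude = 17.708 and latitude = 22.188.
Only Coral satisfies 15.967 ≤ longitude ≤ 18.100 and 21.897 ≤ latitude ≤ 22.718.

Coral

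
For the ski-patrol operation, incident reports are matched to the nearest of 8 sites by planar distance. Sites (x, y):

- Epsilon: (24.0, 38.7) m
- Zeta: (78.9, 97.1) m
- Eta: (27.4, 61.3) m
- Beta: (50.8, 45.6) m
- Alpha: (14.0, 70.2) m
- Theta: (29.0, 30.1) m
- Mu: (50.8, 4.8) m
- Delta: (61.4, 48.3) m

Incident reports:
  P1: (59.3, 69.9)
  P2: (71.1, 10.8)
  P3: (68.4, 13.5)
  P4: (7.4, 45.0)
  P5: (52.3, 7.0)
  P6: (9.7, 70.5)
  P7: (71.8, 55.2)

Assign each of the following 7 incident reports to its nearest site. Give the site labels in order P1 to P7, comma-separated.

Delta, Mu, Mu, Epsilon, Mu, Alpha, Delta

P1 → Delta (d²=470.97)
P2 → Mu (d²=448.09)
P3 → Mu (d²=385.45)
P4 → Epsilon (d²=315.25)
P5 → Mu (d²=7.09)
P6 → Alpha (d²=18.58)
P7 → Delta (d²=155.77)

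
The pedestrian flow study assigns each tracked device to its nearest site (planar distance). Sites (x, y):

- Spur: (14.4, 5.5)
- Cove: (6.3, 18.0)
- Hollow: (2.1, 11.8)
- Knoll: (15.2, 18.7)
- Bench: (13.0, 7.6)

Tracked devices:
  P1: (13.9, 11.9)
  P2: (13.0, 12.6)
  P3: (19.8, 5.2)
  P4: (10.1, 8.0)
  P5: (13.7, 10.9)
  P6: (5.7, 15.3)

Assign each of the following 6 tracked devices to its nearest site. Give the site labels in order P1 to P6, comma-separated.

P1 → Bench (d²=19.30)
P2 → Bench (d²=25.00)
P3 → Spur (d²=29.25)
P4 → Bench (d²=8.57)
P5 → Bench (d²=11.38)
P6 → Cove (d²=7.65)

Bench, Bench, Spur, Bench, Bench, Cove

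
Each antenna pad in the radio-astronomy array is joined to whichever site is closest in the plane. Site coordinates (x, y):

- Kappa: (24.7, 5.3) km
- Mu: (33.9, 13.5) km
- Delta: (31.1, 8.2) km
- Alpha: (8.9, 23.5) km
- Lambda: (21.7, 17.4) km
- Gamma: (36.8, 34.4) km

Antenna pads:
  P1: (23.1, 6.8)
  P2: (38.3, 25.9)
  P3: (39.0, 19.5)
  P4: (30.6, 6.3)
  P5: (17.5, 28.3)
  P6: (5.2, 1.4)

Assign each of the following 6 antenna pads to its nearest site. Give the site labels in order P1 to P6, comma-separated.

Kappa, Gamma, Mu, Delta, Alpha, Kappa

P1 → Kappa (d²=4.81)
P2 → Gamma (d²=74.50)
P3 → Mu (d²=62.01)
P4 → Delta (d²=3.86)
P5 → Alpha (d²=97.00)
P6 → Kappa (d²=395.46)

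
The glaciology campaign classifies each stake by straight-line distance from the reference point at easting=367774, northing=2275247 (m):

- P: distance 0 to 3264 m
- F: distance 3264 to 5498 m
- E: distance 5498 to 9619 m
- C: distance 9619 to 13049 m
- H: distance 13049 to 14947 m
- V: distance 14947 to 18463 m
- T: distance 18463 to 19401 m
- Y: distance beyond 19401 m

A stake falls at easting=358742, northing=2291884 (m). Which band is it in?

Distance = √((358742−367774)² + (2291884−2275247)²) = √(81577024.000 + 276789769.000) = 18930.578 m.
18463 ≤ 18930.578 < 19401 → T.

T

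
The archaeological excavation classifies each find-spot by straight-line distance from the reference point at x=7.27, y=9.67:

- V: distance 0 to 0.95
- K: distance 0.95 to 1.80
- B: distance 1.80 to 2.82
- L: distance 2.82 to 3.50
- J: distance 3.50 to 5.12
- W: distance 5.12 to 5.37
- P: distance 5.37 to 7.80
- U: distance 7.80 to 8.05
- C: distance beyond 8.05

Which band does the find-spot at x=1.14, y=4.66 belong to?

U

Distance = √((1.14−7.27)² + (4.66−9.67)²) = √(37.577 + 25.100) = 7.917.
7.80 ≤ 7.917 < 8.05 → U.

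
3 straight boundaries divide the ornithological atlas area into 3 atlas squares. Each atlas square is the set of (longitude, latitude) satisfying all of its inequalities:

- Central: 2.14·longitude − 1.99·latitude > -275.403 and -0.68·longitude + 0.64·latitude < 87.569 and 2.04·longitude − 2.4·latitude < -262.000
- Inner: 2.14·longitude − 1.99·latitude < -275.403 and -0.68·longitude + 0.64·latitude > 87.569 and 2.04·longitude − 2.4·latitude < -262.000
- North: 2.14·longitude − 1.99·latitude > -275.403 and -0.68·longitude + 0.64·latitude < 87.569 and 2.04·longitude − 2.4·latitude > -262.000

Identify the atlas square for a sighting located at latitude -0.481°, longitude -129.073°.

Central

2.14·-129.073 − 1.99·-0.481 = -275.259, which is > -275.403
-0.68·-129.073 + 0.64·-0.481 = 87.462, which is < 87.569
2.04·-129.073 − 2.4·-0.481 = -262.155, which is < -262.000
This sign pattern matches Central.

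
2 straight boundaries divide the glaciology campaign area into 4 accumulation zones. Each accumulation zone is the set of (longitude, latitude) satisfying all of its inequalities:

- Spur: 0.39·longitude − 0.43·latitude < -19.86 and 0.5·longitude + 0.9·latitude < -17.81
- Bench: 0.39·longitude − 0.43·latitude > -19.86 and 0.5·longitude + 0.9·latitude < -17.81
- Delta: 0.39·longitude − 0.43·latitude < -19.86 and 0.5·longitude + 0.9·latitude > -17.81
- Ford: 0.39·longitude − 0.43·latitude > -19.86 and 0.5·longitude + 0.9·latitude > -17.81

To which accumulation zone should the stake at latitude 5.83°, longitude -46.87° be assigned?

Spur

0.39·-46.87 − 0.43·5.83 = -20.786, which is < -19.86
0.5·-46.87 + 0.9·5.83 = -18.188, which is < -17.81
This sign pattern matches Spur.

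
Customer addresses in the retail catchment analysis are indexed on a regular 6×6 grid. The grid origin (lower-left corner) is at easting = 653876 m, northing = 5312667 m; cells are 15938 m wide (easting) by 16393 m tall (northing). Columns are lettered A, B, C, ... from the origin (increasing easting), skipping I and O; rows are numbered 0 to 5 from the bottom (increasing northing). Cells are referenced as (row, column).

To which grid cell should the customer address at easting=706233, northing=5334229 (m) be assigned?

(1, D)

Column index: ⌊(706233 − 653876) / 15938⌋ = ⌊3.285⌋ = 3 → column D
Row offset from origin: ⌊(5334229 − 5312667) / 16393⌋ = ⌊1.315⌋ = 1 → row 1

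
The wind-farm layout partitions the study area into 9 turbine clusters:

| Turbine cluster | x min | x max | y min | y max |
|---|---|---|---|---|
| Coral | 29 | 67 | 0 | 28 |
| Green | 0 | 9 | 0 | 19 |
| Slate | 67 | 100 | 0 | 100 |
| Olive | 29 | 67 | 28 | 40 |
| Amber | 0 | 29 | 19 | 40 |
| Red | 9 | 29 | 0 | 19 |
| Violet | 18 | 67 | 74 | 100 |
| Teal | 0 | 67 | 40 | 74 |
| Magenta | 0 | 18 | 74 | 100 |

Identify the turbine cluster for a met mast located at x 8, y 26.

The point has x = 8 and y = 26.
Only Amber satisfies 0 ≤ x ≤ 29 and 19 ≤ y ≤ 40.

Amber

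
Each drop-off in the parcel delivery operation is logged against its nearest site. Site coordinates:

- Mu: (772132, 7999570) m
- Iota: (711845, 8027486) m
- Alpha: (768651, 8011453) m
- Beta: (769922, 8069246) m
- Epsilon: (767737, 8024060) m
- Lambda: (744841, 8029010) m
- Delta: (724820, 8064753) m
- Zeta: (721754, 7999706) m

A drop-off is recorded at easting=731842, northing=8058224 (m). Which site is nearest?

Delta

Squared distances to each site:
Mu: 5063575816.000; Iota: 1344704653.000; Alpha: 3542428922.000; Beta: 1571570884.000; Epsilon: 2455629921.000; Lambda: 1022431797.000; Delta: 91936325.000; Zeta: 3526124068.000.
Minimum at Delta.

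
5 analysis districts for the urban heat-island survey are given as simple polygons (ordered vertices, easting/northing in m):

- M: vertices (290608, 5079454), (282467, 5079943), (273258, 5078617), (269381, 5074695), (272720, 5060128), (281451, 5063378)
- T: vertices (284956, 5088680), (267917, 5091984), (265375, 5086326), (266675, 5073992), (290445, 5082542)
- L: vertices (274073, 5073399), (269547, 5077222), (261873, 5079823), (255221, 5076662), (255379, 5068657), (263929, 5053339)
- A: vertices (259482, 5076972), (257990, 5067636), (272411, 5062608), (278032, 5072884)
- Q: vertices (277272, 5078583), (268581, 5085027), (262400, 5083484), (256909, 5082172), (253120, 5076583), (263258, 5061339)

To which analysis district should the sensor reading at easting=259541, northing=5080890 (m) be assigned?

Q

Cast a ray rightward from (259541, 5080890). For each polygon, the edges (by vertex number in listed order) whose endpoints lie on opposite sides of northing = 5080890, where each meets that height, and whether that is right or left of the point:
M: no edge straddles that height → 0 crossings.
T: 3–4 at easting≈265948.0 (right), 4–5 at easting≈285852.2 (right) → 2 crossings.
L: no edge straddles that height → 0 crossings.
A: no edge straddles that height → 0 crossings.
Q: 1–2 at easting≈274160.6 (right), 4–5 at easting≈256039.9 (left) → 1 crossing.
Only Q has an odd count, so the point is inside Q.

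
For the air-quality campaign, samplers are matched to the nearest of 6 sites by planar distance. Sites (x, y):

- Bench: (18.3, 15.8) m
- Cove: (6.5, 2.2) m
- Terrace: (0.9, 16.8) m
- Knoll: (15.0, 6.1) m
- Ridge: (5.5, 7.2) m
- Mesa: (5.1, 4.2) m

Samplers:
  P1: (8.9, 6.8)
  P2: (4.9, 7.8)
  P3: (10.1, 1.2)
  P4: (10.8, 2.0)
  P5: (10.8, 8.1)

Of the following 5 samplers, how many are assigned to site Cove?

P1 → Ridge
P2 → Ridge
P3 → Cove
P4 → Cove
P5 → Knoll
2 of the 5 go to Cove.

2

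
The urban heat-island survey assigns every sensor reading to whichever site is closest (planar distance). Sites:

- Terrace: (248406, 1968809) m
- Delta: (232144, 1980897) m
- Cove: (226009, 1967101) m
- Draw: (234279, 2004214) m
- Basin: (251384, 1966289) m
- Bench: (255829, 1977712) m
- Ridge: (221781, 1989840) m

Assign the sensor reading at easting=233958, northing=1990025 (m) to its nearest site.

Squared distances to each site:
Terrace: 658863360.000; Delta: 86610980.000; Cove: 588696377.000; Draw: 201430762.000; Basin: 867063172.000; Bench: 629950610.000; Ridge: 148313554.000.
Minimum at Delta.

Delta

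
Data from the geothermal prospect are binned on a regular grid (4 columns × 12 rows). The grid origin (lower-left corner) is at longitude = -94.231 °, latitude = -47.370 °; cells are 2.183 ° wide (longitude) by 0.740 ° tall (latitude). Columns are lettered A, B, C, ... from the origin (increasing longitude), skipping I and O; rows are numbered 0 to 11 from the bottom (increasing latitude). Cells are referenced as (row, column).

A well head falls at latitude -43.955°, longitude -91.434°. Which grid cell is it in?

Column index: ⌊(-91.434 − -94.231) / 2.183⌋ = ⌊1.281⌋ = 1 → column B
Row offset from origin: ⌊(-43.955 − -47.370) / 0.740⌋ = ⌊4.615⌋ = 4 → row 4

(4, B)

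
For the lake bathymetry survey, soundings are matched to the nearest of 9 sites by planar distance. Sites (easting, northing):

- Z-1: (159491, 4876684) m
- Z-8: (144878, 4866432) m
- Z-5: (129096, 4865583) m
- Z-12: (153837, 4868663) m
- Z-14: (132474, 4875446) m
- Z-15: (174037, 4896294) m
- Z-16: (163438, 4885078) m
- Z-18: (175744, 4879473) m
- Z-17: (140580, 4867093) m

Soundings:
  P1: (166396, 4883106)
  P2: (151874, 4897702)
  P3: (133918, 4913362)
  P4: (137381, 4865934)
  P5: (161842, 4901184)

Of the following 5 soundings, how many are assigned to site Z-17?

1

P1 → Z-16
P2 → Z-16
P3 → Z-14
P4 → Z-17
P5 → Z-15
1 of the 5 goes to Z-17.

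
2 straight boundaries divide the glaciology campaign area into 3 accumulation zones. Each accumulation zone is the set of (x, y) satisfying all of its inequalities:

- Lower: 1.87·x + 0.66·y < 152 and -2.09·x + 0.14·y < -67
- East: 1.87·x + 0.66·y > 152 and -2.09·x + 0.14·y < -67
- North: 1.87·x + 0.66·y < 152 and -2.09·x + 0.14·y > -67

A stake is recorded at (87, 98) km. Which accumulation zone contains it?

East

1.87·87 + 0.66·98 = 227.370, which is > 152
-2.09·87 + 0.14·98 = -168.110, which is < -67
This sign pattern matches East.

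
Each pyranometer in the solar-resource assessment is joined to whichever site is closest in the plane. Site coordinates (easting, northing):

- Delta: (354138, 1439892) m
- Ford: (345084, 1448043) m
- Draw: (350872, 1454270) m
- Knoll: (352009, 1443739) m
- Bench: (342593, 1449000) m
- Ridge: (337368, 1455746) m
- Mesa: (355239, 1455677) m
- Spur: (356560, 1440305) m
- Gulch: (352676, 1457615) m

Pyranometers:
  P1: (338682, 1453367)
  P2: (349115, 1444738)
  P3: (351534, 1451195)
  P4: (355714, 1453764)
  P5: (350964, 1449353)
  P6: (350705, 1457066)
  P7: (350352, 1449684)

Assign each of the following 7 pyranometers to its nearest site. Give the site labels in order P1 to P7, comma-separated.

P1 → Ridge (d²=7386237.00)
P2 → Knoll (d²=9373237.00)
P3 → Draw (d²=9893869.00)
P4 → Mesa (d²=3885194.00)
P5 → Draw (d²=24185353.00)
P6 → Gulch (d²=4186242.00)
P7 → Draw (d²=21301796.00)

Ridge, Knoll, Draw, Mesa, Draw, Gulch, Draw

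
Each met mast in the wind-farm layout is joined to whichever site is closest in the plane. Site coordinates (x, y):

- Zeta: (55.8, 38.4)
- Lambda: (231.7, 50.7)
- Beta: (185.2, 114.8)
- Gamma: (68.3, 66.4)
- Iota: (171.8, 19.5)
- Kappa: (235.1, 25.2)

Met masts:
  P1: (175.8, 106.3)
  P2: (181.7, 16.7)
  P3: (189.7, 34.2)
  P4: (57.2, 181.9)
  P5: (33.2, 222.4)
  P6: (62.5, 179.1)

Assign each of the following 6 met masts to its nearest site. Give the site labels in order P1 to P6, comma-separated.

Beta, Iota, Iota, Gamma, Gamma, Gamma

P1 → Beta (d²=160.61)
P2 → Iota (d²=105.85)
P3 → Iota (d²=536.50)
P4 → Gamma (d²=13463.46)
P5 → Gamma (d²=25568.01)
P6 → Gamma (d²=12734.93)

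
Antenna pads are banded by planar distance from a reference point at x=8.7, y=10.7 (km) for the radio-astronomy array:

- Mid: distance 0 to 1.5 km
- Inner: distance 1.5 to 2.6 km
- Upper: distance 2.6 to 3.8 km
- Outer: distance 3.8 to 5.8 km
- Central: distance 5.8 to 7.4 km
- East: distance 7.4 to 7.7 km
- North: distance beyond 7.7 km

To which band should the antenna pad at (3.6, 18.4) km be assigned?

North

Distance = √((3.6−8.7)² + (18.4−10.7)²) = √(26.010 + 59.290) = 9.236 km.
7.7 ≤ 9.236 < ∞ → North.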